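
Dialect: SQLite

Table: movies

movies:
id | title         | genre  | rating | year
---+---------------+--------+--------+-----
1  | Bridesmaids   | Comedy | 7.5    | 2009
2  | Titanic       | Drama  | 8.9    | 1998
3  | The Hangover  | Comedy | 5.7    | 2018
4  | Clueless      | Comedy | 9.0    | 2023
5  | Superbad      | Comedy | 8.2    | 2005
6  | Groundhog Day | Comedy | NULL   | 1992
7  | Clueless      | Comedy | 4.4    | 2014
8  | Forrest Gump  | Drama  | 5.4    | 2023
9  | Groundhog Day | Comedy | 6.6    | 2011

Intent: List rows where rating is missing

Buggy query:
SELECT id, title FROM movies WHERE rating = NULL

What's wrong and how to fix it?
Bug: Comparing to NULL with '=' never matches; NULL = NULL is unknown, not true

Fix: Replace '= NULL' with 'IS NULL'

Corrected query:
SELECT id, title FROM movies WHERE rating IS NULL

Result:
id | title        
---+--------------
6  | Groundhog Day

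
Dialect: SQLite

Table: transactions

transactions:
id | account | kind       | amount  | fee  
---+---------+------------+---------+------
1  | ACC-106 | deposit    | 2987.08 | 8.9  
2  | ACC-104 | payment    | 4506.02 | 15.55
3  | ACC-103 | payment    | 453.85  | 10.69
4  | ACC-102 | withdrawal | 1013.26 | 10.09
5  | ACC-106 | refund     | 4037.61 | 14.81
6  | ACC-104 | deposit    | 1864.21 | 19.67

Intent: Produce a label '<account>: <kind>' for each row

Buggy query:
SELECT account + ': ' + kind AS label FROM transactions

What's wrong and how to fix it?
Bug: '+' is numeric addition; on text columns SQLite converts them to 0 instead of concatenating

Fix: Replace + with || to concatenate text

Corrected query:
SELECT account || ': ' || kind AS label FROM transactions

Result:
label              
-------------------
ACC-106: deposit   
ACC-104: payment   
ACC-103: payment   
ACC-102: withdrawal
ACC-106: refund    
ACC-104: deposit   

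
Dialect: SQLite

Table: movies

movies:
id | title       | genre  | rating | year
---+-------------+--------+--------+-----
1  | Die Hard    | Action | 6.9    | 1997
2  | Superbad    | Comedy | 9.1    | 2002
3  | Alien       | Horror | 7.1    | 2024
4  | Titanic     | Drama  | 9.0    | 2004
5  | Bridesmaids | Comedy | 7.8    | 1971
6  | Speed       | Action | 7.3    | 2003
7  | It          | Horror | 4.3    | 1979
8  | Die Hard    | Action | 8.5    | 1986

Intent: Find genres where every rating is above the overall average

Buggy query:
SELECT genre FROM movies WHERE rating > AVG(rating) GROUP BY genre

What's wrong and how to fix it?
Bug: WHERE evaluates per row before aggregation, so AVG() is unavailable

Fix: Compute the overall average in a scalar subquery and compare each group's MIN against it in HAVING

Corrected query:
SELECT genre FROM movies GROUP BY genre HAVING MIN(rating) > (SELECT AVG(rating) FROM movies)

Result:
genre 
------
Comedy
Drama 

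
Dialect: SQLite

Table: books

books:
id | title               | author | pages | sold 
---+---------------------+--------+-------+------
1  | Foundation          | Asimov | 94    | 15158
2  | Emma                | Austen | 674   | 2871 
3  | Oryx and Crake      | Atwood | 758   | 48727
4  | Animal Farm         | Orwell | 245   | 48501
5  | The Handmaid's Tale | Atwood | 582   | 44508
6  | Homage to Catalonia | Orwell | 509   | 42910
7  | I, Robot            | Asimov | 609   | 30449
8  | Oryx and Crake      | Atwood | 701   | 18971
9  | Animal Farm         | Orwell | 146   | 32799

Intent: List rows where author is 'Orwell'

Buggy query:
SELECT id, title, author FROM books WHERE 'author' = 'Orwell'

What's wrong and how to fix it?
Bug: 'author' in single quotes is a string literal, not the column; the comparison is literal-vs-literal and never true

Fix: Reference the column as author without single quotes

Corrected query:
SELECT id, title, author FROM books WHERE author = 'Orwell'

Result:
id | title               | author
---+---------------------+-------
4  | Animal Farm         | Orwell
6  | Homage to Catalonia | Orwell
9  | Animal Farm         | Orwell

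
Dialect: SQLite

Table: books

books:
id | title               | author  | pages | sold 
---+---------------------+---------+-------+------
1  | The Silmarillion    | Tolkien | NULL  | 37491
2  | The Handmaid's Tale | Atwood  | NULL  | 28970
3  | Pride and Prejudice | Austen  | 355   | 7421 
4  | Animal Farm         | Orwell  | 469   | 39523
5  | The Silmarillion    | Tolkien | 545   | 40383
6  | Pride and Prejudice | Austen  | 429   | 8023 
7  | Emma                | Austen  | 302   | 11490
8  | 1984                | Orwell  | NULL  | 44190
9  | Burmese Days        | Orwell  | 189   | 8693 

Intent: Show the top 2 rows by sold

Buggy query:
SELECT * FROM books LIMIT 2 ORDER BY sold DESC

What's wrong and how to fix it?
Bug: ORDER BY cannot follow LIMIT; LIMIT is the final clause

Fix: Swap the clauses: ORDER BY first, then LIMIT

Corrected query:
SELECT * FROM books ORDER BY sold DESC LIMIT 2

Result:
id | title            | author  | pages | sold 
---+------------------+---------+-------+------
8  | 1984             | Orwell  | NULL  | 44190
5  | The Silmarillion | Tolkien | 545   | 40383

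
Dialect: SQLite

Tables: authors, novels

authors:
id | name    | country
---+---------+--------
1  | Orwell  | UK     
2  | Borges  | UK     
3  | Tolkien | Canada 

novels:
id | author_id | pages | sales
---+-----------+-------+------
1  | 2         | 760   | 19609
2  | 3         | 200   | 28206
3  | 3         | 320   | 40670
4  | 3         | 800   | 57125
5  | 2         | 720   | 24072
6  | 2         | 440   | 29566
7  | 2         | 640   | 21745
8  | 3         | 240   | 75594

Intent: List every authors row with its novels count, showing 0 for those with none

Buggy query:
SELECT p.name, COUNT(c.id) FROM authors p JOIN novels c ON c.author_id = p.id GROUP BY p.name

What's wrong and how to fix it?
Bug: An inner join excludes parents with zero children

Fix: Use LEFT JOIN so parents without children still appear (COUNT(c.id) gives 0)

Corrected query:
SELECT p.name, COUNT(c.id) FROM authors p LEFT JOIN novels c ON c.author_id = p.id GROUP BY p.name

Result:
name    | COUNT(c.id)
--------+------------
Borges  | 4          
Orwell  | 0          
Tolkien | 4          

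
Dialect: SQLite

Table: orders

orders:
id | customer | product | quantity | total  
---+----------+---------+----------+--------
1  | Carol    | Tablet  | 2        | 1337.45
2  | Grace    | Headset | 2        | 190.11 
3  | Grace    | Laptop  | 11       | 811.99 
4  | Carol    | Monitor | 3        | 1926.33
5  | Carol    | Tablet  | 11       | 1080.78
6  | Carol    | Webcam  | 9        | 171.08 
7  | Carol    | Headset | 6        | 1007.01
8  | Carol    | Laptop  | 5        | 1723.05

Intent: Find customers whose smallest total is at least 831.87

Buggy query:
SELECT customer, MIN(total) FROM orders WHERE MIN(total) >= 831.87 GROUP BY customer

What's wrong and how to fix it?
Bug: Aggregates like MIN are computed per group after WHERE runs

Fix: Replace WHERE with HAVING after the GROUP BY

Corrected query:
SELECT customer, MIN(total) FROM orders GROUP BY customer HAVING MIN(total) >= 831.87

Result:
(no rows)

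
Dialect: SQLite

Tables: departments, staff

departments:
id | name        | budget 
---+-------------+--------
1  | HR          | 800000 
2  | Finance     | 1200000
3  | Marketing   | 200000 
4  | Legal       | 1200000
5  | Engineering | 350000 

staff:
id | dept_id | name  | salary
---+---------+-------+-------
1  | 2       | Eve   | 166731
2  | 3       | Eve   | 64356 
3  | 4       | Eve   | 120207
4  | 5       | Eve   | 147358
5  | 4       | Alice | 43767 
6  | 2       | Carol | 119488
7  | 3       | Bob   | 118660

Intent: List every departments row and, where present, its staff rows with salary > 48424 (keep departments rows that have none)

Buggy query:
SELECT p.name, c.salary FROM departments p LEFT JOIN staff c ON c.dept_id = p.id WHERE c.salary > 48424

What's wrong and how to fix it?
Bug: A WHERE condition on the right-hand table after LEFT JOIN drops unmatched parents

Fix: Move the right-table condition into the ON clause so unmatched parents are kept

Corrected query:
SELECT p.name, c.salary FROM departments p LEFT JOIN staff c ON c.dept_id = p.id AND c.salary > 48424

Result:
name        | salary
------------+-------
HR          | NULL  
Finance     | 119488
Finance     | 166731
Marketing   | 64356 
Marketing   | 118660
Legal       | 120207
Engineering | 147358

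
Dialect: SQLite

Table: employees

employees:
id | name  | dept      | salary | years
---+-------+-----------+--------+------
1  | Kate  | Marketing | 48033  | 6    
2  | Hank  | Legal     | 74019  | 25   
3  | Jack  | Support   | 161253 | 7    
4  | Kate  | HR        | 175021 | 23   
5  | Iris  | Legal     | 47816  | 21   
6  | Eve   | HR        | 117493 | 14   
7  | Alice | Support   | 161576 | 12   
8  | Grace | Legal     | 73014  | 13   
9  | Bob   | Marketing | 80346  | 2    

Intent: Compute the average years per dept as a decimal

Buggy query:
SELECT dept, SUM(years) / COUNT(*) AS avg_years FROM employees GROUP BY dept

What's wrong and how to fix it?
Bug: SUM(years) and COUNT(*) are both integers; the division truncates the fractional part

Fix: Multiply by 1.0 (or CAST to REAL) to force floating-point division

Corrected query:
SELECT dept, SUM(years) * 1.0 / COUNT(*) AS avg_years FROM employees GROUP BY dept

Result:
dept      | avg_years
----------+----------
HR        | 18.5     
Legal     | 19.666667
Marketing | 4        
Support   | 9.5      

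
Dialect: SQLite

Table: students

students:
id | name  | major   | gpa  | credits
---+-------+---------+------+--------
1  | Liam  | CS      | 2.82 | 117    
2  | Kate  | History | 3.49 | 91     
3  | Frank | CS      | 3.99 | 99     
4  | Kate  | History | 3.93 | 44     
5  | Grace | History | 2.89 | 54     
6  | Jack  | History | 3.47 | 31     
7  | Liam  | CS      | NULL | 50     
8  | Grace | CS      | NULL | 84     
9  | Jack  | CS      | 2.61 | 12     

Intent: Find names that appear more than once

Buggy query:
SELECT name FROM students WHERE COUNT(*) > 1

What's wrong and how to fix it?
Bug: COUNT(*) is an aggregate and cannot be used in WHERE

Fix: GROUP BY name, then filter groups with HAVING COUNT(*) > 1

Corrected query:
SELECT name FROM students GROUP BY name HAVING COUNT(*) > 1

Result:
name 
-----
Grace
Jack 
Kate 
Liam 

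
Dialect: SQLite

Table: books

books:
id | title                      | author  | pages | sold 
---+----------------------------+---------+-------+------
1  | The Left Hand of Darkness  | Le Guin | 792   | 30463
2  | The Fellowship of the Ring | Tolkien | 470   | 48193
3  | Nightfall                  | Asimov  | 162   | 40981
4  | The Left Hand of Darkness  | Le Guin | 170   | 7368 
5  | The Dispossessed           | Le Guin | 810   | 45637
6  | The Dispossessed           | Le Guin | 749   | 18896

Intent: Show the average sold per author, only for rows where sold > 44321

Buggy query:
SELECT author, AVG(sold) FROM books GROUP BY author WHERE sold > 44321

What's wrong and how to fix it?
Bug: WHERE cannot follow GROUP BY

Fix: Place WHERE between FROM and GROUP BY

Corrected query:
SELECT author, AVG(sold) FROM books WHERE sold > 44321 GROUP BY author

Result:
author  | AVG(sold)
--------+----------
Le Guin | 45637    
Tolkien | 48193    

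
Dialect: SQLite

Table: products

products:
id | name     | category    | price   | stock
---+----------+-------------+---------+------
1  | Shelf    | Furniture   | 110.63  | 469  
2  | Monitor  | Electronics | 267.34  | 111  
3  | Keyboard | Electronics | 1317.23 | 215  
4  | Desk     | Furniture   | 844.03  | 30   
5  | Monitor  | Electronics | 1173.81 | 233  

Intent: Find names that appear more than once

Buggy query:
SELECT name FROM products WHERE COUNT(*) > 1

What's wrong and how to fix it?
Bug: COUNT(*) is an aggregate and cannot be used in WHERE

Fix: Group first, then use HAVING for the count condition

Corrected query:
SELECT name FROM products GROUP BY name HAVING COUNT(*) > 1

Result:
name   
-------
Monitor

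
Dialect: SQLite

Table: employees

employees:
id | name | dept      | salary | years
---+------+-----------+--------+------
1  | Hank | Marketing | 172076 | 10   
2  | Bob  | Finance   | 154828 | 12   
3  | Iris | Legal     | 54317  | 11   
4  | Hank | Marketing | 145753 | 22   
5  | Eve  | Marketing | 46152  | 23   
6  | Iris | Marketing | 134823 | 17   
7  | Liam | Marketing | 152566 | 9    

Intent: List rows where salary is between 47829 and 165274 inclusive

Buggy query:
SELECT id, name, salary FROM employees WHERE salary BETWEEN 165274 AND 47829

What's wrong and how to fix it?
Bug: BETWEEN expects the lower bound first; with 165274 AND 47829 the range is empty

Fix: Write BETWEEN 47829 AND 165274

Corrected query:
SELECT id, name, salary FROM employees WHERE salary BETWEEN 47829 AND 165274

Result:
id | name | salary
---+------+-------
2  | Bob  | 154828
3  | Iris | 54317 
4  | Hank | 145753
6  | Iris | 134823
7  | Liam | 152566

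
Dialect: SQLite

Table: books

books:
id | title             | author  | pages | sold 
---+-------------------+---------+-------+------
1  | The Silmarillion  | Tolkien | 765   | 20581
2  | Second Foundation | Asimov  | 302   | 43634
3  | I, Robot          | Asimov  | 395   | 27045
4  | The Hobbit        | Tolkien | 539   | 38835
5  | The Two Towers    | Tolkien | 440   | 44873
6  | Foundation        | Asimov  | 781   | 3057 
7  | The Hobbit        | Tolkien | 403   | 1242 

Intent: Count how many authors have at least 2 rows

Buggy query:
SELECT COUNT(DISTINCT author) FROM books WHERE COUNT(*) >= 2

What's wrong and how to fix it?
Bug: COUNT(*) cannot appear in WHERE; the per-group count doesn't exist yet

Fix: Use a subquery that GROUPs and filters with HAVING, then count its rows

Corrected query:
SELECT COUNT(*) FROM (SELECT author FROM books GROUP BY author HAVING COUNT(*) >= 2)

Result:
COUNT(*)
--------
2       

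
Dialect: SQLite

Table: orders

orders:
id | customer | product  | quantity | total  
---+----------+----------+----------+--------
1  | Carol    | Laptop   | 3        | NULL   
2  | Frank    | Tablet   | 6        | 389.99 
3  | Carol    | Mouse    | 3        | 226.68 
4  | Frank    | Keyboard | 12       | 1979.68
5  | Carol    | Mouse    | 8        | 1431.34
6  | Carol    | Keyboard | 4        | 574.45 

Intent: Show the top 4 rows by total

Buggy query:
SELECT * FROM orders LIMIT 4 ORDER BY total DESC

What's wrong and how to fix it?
Bug: ORDER BY cannot follow LIMIT; LIMIT is the final clause

Fix: Sort with ORDER BY, then apply LIMIT

Corrected query:
SELECT * FROM orders ORDER BY total DESC LIMIT 4

Result:
id | customer | product  | quantity | total  
---+----------+----------+----------+--------
4  | Frank    | Keyboard | 12       | 1979.68
5  | Carol    | Mouse    | 8        | 1431.34
6  | Carol    | Keyboard | 4        | 574.45 
2  | Frank    | Tablet   | 6        | 389.99 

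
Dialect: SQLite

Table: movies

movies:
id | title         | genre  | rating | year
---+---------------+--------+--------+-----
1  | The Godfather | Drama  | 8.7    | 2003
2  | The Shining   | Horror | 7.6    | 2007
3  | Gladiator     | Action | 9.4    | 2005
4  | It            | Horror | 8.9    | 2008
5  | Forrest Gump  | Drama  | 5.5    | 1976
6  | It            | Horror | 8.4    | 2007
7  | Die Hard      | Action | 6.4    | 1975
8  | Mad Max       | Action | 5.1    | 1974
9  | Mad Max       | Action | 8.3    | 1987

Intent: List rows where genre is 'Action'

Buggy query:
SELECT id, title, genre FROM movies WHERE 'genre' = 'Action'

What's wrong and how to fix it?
Bug: Single quotes denote string literals in SQL; the column name is being compared as a constant string

Fix: Remove the quotes around the column name (or use double quotes for an identifier)

Corrected query:
SELECT id, title, genre FROM movies WHERE genre = 'Action'

Result:
id | title     | genre 
---+-----------+-------
3  | Gladiator | Action
7  | Die Hard  | Action
8  | Mad Max   | Action
9  | Mad Max   | Action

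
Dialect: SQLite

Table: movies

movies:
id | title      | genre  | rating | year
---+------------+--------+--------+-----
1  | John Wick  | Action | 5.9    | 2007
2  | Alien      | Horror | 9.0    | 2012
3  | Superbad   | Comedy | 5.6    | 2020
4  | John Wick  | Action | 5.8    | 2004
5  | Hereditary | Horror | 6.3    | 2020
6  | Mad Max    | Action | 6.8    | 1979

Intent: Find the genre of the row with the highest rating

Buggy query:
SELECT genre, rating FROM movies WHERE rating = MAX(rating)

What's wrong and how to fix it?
Bug: WHERE is evaluated per row; an aggregate over the whole table isn't defined there

Fix: Use a subquery: WHERE rating = (SELECT MAX(rating) FROM movies)

Corrected query:
SELECT genre, rating FROM movies WHERE rating = (SELECT MAX(rating) FROM movies)

Result:
genre  | rating
-------+-------
Horror | 9     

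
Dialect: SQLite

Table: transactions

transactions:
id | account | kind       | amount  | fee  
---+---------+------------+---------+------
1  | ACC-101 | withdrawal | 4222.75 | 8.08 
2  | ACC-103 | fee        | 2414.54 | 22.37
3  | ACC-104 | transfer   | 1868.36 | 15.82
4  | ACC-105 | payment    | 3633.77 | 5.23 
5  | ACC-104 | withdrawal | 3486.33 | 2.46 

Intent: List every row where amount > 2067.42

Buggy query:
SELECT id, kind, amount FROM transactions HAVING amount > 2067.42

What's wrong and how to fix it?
Bug: HAVING filters the output of aggregation, but this query has no GROUP BY and no aggregate functions, so SQLite rejects it (HAVING clause on a non-aggregate query); the condition here is per row

Fix: Replace HAVING with WHERE since the condition applies to individual rows

Corrected query:
SELECT id, kind, amount FROM transactions WHERE amount > 2067.42

Result:
id | kind       | amount 
---+------------+--------
1  | withdrawal | 4222.75
2  | fee        | 2414.54
4  | payment    | 3633.77
5  | withdrawal | 3486.33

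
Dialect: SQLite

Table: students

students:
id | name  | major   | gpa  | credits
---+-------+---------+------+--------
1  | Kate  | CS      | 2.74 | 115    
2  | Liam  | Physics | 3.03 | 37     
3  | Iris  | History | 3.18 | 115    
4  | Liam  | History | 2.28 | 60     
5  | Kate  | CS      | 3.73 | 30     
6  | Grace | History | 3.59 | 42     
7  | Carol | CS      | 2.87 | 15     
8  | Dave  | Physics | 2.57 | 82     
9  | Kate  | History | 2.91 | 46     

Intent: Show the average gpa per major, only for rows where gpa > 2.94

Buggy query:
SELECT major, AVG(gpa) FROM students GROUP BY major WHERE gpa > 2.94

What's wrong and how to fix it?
Bug: WHERE cannot follow GROUP BY

Fix: Place WHERE between FROM and GROUP BY

Corrected query:
SELECT major, AVG(gpa) FROM students WHERE gpa > 2.94 GROUP BY major

Result:
major   | AVG(gpa)
--------+---------
CS      | 3.73    
History | 3.385   
Physics | 3.03    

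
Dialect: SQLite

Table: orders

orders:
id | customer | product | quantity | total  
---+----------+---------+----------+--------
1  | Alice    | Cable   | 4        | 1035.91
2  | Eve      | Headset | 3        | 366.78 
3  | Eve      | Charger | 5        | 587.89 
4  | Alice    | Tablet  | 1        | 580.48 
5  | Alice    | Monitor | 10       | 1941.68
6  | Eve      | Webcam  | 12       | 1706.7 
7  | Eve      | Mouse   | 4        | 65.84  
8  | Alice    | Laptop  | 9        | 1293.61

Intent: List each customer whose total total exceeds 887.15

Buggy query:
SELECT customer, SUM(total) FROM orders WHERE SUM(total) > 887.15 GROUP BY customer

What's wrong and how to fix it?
Bug: Aggregate functions cannot appear in a WHERE clause

Fix: Use HAVING (which filters groups after aggregation) instead of WHERE

Corrected query:
SELECT customer, SUM(total) FROM orders GROUP BY customer HAVING SUM(total) > 887.15

Result:
customer | SUM(total)
---------+-----------
Alice    | 4851.68   
Eve      | 2727.21   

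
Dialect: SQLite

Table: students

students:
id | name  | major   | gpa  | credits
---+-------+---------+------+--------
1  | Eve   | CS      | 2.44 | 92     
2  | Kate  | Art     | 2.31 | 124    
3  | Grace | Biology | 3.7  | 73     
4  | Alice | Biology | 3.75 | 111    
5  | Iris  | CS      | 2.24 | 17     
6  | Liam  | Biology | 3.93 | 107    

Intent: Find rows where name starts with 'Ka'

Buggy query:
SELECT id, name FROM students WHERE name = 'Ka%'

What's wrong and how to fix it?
Bug: Wildcards only work with LIKE; '=' treats '%' as a literal character

Fix: Use LIKE for wildcard pattern matching

Corrected query:
SELECT id, name FROM students WHERE name LIKE 'Ka%'

Result:
id | name
---+-----
2  | Kate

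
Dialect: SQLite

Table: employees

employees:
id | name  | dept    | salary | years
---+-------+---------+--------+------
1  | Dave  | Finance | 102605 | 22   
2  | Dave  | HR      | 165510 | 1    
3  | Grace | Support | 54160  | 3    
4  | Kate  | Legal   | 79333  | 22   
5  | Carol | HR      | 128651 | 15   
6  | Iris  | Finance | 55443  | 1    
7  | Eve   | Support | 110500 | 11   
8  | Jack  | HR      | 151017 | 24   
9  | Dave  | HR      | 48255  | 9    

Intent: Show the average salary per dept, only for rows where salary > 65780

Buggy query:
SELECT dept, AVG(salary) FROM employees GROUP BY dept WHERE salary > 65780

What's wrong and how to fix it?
Bug: WHERE cannot follow GROUP BY

Fix: Move the WHERE clause before GROUP BY

Corrected query:
SELECT dept, AVG(salary) FROM employees WHERE salary > 65780 GROUP BY dept

Result:
dept    | AVG(salary)  
--------+--------------
Finance | 102605       
HR      | 148392.666667
Legal   | 79333        
Support | 110500       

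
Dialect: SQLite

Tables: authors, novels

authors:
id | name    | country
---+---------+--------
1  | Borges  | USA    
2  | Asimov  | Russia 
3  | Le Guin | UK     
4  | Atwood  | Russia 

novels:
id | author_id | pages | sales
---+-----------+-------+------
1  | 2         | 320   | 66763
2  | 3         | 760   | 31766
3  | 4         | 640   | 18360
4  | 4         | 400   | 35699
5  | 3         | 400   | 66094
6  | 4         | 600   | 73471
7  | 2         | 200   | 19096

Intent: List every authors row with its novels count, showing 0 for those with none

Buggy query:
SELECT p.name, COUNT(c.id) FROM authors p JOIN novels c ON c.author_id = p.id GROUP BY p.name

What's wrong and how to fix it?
Bug: An inner join excludes parents with zero children

Fix: Use LEFT JOIN so parents without children still appear (COUNT(c.id) gives 0)

Corrected query:
SELECT p.name, COUNT(c.id) FROM authors p LEFT JOIN novels c ON c.author_id = p.id GROUP BY p.name

Result:
name    | COUNT(c.id)
--------+------------
Asimov  | 2          
Atwood  | 3          
Borges  | 0          
Le Guin | 2          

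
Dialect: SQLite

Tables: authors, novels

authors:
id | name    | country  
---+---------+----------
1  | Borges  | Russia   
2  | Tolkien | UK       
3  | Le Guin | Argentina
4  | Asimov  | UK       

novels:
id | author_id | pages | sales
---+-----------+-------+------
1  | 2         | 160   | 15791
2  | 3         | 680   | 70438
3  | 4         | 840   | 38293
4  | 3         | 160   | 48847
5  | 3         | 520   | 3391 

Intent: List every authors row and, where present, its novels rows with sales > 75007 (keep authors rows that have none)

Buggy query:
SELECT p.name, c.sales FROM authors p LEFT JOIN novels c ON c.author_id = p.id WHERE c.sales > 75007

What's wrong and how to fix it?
Bug: Filtering c.sales in WHERE discards the NULL rows produced by LEFT JOIN, turning it into an inner join

Fix: Put 'c.sales > 75007' in the JOIN's ON clause instead of WHERE

Corrected query:
SELECT p.name, c.sales FROM authors p LEFT JOIN novels c ON c.author_id = p.id AND c.sales > 75007

Result:
name    | sales
--------+------
Borges  | NULL 
Tolkien | NULL 
Le Guin | NULL 
Asimov  | NULL 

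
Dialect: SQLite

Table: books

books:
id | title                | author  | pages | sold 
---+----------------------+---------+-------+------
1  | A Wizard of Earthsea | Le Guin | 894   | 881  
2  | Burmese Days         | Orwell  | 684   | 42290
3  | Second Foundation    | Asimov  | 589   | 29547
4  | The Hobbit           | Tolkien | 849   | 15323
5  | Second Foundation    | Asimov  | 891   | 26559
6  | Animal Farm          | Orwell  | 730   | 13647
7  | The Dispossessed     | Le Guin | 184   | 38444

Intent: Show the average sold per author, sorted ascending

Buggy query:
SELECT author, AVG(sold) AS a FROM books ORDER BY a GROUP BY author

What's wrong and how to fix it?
Bug: ORDER BY appears before GROUP BY; SQL clause order requires GROUP BY first

Fix: Reorder: SELECT … FROM … GROUP BY … ORDER BY …

Corrected query:
SELECT author, AVG(sold) AS a FROM books GROUP BY author ORDER BY a

Result:
author  | a      
--------+--------
Tolkien | 15323  
Le Guin | 19662.5
Orwell  | 27968.5
Asimov  | 28053  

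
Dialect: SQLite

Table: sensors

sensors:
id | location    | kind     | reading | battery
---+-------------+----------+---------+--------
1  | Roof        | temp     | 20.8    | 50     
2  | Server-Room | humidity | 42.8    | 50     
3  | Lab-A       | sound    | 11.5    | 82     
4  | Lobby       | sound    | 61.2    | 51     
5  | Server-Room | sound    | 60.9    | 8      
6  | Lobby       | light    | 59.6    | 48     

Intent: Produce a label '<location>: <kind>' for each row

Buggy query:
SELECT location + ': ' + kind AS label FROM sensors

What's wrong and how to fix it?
Bug: '+' is numeric addition; on text columns SQLite converts them to 0 instead of concatenating

Fix: Use the || operator for string concatenation

Corrected query:
SELECT location || ': ' || kind AS label FROM sensors

Result:
label                
---------------------
Roof: temp           
Server-Room: humidity
Lab-A: sound         
Lobby: sound         
Server-Room: sound   
Lobby: light         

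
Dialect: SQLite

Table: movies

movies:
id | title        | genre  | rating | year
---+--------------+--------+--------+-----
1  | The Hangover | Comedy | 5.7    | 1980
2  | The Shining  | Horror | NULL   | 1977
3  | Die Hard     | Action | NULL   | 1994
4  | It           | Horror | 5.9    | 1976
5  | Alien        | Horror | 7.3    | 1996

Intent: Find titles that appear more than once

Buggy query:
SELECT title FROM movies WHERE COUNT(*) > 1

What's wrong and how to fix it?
Bug: WHERE can't reference COUNT(*); aggregates are computed after WHERE

Fix: GROUP BY title, then filter groups with HAVING COUNT(*) > 1

Corrected query:
SELECT title FROM movies GROUP BY title HAVING COUNT(*) > 1

Result:
(no rows)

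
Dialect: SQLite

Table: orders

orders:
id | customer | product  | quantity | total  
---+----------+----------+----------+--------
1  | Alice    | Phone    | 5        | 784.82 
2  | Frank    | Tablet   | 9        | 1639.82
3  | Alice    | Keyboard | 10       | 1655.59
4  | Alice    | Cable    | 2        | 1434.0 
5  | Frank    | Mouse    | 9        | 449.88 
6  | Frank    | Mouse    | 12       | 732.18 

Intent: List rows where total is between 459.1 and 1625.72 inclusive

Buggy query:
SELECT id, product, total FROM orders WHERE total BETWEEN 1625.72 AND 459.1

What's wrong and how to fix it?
Bug: BETWEEN expects the lower bound first; with 1625.72 AND 459.1 the range is empty

Fix: Swap the bounds so the smaller value comes first

Corrected query:
SELECT id, product, total FROM orders WHERE total BETWEEN 459.1 AND 1625.72

Result:
id | product | total 
---+---------+-------
1  | Phone   | 784.82
4  | Cable   | 1434  
6  | Mouse   | 732.18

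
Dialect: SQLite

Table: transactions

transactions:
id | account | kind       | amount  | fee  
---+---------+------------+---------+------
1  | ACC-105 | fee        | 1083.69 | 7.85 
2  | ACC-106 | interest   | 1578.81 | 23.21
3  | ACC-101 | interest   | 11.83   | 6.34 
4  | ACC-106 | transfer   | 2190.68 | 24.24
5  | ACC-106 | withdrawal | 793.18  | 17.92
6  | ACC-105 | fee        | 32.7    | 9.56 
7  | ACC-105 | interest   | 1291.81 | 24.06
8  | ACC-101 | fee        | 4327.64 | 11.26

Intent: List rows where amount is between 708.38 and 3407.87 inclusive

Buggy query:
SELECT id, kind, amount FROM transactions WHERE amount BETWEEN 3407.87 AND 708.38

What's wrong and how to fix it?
Bug: The bounds are reversed; BETWEEN a AND b requires a <= b to match anything

Fix: Swap the bounds so the smaller value comes first

Corrected query:
SELECT id, kind, amount FROM transactions WHERE amount BETWEEN 708.38 AND 3407.87

Result:
id | kind       | amount 
---+------------+--------
1  | fee        | 1083.69
2  | interest   | 1578.81
4  | transfer   | 2190.68
5  | withdrawal | 793.18 
7  | interest   | 1291.81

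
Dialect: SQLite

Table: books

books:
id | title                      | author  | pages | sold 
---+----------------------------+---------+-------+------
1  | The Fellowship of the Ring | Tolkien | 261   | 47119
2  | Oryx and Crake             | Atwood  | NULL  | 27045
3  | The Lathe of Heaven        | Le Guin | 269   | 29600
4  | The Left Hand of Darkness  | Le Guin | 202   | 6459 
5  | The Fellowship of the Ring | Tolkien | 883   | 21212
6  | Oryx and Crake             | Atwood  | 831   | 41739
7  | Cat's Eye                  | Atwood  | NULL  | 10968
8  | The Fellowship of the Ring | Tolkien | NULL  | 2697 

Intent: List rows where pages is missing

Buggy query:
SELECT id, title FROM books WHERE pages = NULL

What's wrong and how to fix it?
Bug: '= NULL' is always unknown in SQL three-valued logic, so no rows match

Fix: Use IS NULL to test for NULL

Corrected query:
SELECT id, title FROM books WHERE pages IS NULL

Result:
id | title                     
---+---------------------------
2  | Oryx and Crake            
7  | Cat's Eye                 
8  | The Fellowship of the Ring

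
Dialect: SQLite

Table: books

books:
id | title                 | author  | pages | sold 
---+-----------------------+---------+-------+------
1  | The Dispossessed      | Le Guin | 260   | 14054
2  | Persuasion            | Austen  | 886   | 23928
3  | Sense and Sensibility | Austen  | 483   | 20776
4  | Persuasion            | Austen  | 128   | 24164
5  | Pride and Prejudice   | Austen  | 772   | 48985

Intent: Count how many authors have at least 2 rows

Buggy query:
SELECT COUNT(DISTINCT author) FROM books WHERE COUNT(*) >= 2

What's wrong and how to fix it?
Bug: COUNT(*) cannot appear in WHERE; the per-group count doesn't exist yet

Fix: Group first with HAVING COUNT(*) >= 2, then COUNT the resulting groups

Corrected query:
SELECT COUNT(*) FROM (SELECT author FROM books GROUP BY author HAVING COUNT(*) >= 2)

Result:
COUNT(*)
--------
1       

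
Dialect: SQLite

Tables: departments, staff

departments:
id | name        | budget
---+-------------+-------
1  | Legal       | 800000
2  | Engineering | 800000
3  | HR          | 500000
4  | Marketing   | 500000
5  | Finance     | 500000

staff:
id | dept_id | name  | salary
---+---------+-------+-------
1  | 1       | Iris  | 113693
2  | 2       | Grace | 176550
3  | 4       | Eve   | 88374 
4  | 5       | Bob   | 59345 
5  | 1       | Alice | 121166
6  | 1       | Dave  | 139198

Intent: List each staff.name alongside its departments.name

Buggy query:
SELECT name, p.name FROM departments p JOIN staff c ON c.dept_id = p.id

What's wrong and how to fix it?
Bug: Both tables have a 'name' column; the unqualified reference is ambiguous

Fix: Prefix ambiguous columns with the table alias

Corrected query:
SELECT c.name, p.name FROM departments p JOIN staff c ON c.dept_id = p.id

Result:
name  | name       
------+------------
Iris  | Legal      
Grace | Engineering
Eve   | Marketing  
Bob   | Finance    
Alice | Legal      
Dave  | Legal      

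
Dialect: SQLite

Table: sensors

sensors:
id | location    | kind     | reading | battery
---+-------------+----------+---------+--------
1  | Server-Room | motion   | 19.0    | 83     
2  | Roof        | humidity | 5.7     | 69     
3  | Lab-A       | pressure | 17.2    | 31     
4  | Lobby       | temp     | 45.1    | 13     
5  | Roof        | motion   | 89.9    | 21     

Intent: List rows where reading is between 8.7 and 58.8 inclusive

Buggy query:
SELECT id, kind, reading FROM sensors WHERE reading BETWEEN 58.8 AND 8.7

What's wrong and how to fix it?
Bug: The bounds are reversed; BETWEEN a AND b requires a <= b to match anything

Fix: Swap the bounds so the smaller value comes first

Corrected query:
SELECT id, kind, reading FROM sensors WHERE reading BETWEEN 8.7 AND 58.8

Result:
id | kind     | reading
---+----------+--------
1  | motion   | 19     
3  | pressure | 17.2   
4  | temp     | 45.1   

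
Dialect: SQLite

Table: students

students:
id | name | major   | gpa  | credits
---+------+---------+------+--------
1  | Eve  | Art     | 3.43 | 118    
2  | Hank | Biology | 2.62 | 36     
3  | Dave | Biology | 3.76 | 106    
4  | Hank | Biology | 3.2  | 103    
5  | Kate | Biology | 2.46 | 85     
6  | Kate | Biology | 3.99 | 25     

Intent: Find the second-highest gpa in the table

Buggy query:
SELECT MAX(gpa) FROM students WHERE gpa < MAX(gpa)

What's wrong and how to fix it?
Bug: The inner MAX is an aggregate inside WHERE, which is not allowed

Fix: Put the inner MAX in a scalar subquery

Corrected query:
SELECT MAX(gpa) FROM students WHERE gpa < (SELECT MAX(gpa) FROM students)

Result:
MAX(gpa)
--------
3.76    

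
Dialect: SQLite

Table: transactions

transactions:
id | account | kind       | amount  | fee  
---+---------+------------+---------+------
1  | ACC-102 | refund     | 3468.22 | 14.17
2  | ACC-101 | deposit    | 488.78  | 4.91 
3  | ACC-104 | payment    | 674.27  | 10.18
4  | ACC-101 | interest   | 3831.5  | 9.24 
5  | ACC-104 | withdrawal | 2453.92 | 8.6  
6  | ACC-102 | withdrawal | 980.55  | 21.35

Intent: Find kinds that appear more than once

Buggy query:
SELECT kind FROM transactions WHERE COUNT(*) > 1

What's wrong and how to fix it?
Bug: WHERE can't reference COUNT(*); aggregates are computed after WHERE

Fix: Group first, then use HAVING for the count condition

Corrected query:
SELECT kind FROM transactions GROUP BY kind HAVING COUNT(*) > 1

Result:
kind      
----------
withdrawal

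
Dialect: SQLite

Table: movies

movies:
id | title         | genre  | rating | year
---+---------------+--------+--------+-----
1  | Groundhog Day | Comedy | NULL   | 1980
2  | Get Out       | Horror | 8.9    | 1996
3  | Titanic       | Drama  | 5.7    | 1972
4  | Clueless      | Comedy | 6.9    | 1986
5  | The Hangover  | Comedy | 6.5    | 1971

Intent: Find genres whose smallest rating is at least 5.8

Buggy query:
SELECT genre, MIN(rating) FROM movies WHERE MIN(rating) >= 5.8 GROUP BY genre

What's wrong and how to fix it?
Bug: Aggregates like MIN are computed per group after WHERE runs

Fix: Use HAVING for the per-group MIN condition

Corrected query:
SELECT genre, MIN(rating) FROM movies GROUP BY genre HAVING MIN(rating) >= 5.8

Result:
genre  | MIN(rating)
-------+------------
Comedy | 6.5        
Horror | 8.9        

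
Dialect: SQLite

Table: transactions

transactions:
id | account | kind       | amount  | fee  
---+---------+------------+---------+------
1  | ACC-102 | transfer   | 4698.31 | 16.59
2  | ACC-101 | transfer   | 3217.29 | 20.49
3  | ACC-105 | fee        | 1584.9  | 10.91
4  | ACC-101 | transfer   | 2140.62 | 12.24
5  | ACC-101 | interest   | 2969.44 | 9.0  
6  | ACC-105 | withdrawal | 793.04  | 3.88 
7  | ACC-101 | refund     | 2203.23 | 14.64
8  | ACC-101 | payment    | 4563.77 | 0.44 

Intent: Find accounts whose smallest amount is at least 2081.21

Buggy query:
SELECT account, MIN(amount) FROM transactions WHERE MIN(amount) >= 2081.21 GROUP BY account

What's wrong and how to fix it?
Bug: Aggregates like MIN are computed per group after WHERE runs

Fix: Replace WHERE with HAVING after the GROUP BY

Corrected query:
SELECT account, MIN(amount) FROM transactions GROUP BY account HAVING MIN(amount) >= 2081.21

Result:
account | MIN(amount)
--------+------------
ACC-101 | 2140.62    
ACC-102 | 4698.31    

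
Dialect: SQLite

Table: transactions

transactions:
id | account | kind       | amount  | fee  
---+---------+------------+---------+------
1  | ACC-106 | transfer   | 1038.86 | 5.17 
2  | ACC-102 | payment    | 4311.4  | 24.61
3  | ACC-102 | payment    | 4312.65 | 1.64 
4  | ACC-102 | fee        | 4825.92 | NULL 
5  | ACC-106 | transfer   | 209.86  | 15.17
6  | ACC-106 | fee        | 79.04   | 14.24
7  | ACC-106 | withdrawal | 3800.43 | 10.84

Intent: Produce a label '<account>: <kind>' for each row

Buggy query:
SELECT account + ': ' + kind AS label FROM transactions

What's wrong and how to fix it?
Bug: '+' is numeric addition; on text columns SQLite converts them to 0 instead of concatenating

Fix: Use the || operator for string concatenation

Corrected query:
SELECT account || ': ' || kind AS label FROM transactions

Result:
label              
-------------------
ACC-106: transfer  
ACC-102: payment   
ACC-102: payment   
ACC-102: fee       
ACC-106: transfer  
ACC-106: fee       
ACC-106: withdrawal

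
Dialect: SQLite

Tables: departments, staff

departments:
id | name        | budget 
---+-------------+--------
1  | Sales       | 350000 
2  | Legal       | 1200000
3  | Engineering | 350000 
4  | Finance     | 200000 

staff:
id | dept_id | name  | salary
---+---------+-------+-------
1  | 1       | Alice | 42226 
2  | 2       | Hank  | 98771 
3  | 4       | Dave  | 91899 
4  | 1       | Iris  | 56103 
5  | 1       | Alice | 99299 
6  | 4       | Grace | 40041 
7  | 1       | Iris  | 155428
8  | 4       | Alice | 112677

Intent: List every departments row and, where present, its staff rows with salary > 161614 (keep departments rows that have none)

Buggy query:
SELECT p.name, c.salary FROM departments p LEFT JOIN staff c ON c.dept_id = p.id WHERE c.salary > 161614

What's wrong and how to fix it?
Bug: A WHERE condition on the right-hand table after LEFT JOIN drops unmatched parents

Fix: Move the right-table condition into the ON clause so unmatched parents are kept

Corrected query:
SELECT p.name, c.salary FROM departments p LEFT JOIN staff c ON c.dept_id = p.id AND c.salary > 161614

Result:
name        | salary
------------+-------
Sales       | NULL  
Legal       | NULL  
Engineering | NULL  
Finance     | NULL  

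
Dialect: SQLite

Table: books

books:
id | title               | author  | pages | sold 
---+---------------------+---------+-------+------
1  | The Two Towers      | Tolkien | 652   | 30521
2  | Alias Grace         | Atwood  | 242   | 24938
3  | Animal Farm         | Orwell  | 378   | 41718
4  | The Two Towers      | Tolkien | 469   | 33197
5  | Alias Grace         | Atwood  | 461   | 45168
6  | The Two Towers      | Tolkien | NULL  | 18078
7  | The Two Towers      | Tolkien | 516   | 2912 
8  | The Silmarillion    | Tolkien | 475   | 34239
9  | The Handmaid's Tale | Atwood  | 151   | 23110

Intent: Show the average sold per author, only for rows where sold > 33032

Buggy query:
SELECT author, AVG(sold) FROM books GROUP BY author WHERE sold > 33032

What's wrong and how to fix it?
Bug: Row-level WHERE must come before GROUP BY in the clause order

Fix: Move the WHERE clause before GROUP BY

Corrected query:
SELECT author, AVG(sold) FROM books WHERE sold > 33032 GROUP BY author

Result:
author  | AVG(sold)
--------+----------
Atwood  | 45168    
Orwell  | 41718    
Tolkien | 33718    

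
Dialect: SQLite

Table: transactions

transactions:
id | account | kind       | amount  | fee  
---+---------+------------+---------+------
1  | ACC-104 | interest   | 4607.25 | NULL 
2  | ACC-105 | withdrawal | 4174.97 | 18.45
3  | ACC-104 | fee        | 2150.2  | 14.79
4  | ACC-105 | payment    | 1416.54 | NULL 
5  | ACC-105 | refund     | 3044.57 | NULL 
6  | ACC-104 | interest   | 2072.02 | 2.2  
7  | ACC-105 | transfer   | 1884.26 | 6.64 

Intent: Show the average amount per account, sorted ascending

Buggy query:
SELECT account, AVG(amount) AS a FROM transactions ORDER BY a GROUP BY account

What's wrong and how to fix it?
Bug: ORDER BY appears before GROUP BY; SQL clause order requires GROUP BY first

Fix: Move ORDER BY to the end, after GROUP BY

Corrected query:
SELECT account, AVG(amount) AS a FROM transactions GROUP BY account ORDER BY a

Result:
account | a          
--------+------------
ACC-105 | 2630.085   
ACC-104 | 2943.156667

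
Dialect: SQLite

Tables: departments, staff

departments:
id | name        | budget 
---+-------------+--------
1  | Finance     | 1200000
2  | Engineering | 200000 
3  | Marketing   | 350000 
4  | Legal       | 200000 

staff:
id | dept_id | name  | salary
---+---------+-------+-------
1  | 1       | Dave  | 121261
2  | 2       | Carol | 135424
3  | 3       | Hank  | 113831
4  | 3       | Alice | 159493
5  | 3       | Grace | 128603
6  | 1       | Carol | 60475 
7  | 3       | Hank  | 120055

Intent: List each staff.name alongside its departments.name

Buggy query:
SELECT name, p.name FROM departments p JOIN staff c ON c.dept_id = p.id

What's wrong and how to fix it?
Bug: 'name' exists in both joined tables, so the database can't tell which one is meant

Fix: Qualify the column with its table alias (c.name)

Corrected query:
SELECT c.name, p.name FROM departments p JOIN staff c ON c.dept_id = p.id

Result:
name  | name       
------+------------
Dave  | Finance    
Carol | Engineering
Hank  | Marketing  
Alice | Marketing  
Grace | Marketing  
Carol | Finance    
Hank  | Marketing  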